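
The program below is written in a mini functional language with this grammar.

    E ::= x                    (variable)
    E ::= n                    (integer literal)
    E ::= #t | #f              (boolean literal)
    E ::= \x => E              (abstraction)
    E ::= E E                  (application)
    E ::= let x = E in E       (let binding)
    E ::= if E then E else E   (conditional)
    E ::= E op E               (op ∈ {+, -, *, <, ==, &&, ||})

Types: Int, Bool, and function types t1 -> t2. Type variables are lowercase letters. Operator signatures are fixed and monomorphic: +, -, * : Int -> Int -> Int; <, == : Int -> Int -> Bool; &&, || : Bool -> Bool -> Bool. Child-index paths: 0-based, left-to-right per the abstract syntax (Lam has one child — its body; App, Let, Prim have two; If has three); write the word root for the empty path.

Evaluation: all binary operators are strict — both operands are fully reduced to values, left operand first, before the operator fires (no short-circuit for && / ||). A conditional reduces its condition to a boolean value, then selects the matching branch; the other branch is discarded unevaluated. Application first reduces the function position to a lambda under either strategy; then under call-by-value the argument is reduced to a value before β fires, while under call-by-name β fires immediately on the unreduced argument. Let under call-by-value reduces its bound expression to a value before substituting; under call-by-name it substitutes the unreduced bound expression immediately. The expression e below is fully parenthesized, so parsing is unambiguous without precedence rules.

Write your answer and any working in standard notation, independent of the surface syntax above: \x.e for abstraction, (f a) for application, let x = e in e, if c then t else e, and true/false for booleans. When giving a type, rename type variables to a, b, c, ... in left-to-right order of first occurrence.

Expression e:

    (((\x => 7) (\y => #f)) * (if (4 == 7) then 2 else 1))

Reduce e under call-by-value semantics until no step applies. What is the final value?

Answer: 7

Trace:
step 0: (((\x.7) (\y.false)) * (if (4 == 7) then 2 else 1))
step 1: [beta@0] (7 * (if (4 == 7) then 2 else 1))
step 2: [delta@1.0] (7 * (if false then 2 else 1))
step 3: [if@1] (7 * 1)
step 4: [delta@root] 7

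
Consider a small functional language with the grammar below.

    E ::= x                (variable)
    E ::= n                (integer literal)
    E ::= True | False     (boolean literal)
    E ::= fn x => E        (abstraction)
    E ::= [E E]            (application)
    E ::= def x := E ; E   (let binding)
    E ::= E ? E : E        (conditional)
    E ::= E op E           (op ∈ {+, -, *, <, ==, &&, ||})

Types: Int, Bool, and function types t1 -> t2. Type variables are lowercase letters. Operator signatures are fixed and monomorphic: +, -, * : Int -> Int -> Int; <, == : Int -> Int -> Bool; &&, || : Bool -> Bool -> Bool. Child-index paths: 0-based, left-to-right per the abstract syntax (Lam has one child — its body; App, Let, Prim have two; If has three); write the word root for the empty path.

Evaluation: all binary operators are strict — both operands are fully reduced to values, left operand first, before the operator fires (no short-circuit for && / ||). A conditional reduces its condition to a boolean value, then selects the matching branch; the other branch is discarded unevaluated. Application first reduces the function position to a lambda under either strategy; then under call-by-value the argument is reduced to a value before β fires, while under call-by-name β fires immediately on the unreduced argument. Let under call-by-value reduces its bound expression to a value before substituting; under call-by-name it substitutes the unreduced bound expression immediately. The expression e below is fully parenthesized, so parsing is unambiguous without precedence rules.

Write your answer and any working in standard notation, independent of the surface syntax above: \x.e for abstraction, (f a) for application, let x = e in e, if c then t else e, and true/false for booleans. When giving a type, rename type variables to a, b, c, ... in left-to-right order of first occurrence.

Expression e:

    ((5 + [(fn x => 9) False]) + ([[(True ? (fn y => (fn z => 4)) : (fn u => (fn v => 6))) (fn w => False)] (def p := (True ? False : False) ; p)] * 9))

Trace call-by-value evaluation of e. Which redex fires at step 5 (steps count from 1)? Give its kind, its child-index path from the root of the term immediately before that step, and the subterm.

Answer: if at 1.0.1.0 : (if true then false else false)

Working:
step 0: ((5 + ((\x.9) false)) + ((((if true then (\y.(\z.4)) else (\u.(\v.6))) (\w.false)) (let p = (if true then false else false) in p)) * 9))
step 1: [beta@0.1] ((5 + 9) + ((((if true then (\y.(\z.4)) else (\u.(\v.6))) (\w.false)) (let p = (if true then false else false) in p)) * 9))
step 2: [delta@0] (14 + ((((if true then (\y.(\z.4)) else (\u.(\v.6))) (\w.false)) (let p = (if true then false else false) in p)) * 9))
step 3: [if@1.0.0.0] (14 + ((((\y.(\z.4)) (\w.false)) (let p = (if true then false else false) in p)) * 9))
step 4: [beta@1.0.0] (14 + (((\z.4) (let p = (if true then false else false) in p)) * 9))
step 5: [if@1.0.1.0] (14 + (((\z.4) (let p = false in p)) * 9))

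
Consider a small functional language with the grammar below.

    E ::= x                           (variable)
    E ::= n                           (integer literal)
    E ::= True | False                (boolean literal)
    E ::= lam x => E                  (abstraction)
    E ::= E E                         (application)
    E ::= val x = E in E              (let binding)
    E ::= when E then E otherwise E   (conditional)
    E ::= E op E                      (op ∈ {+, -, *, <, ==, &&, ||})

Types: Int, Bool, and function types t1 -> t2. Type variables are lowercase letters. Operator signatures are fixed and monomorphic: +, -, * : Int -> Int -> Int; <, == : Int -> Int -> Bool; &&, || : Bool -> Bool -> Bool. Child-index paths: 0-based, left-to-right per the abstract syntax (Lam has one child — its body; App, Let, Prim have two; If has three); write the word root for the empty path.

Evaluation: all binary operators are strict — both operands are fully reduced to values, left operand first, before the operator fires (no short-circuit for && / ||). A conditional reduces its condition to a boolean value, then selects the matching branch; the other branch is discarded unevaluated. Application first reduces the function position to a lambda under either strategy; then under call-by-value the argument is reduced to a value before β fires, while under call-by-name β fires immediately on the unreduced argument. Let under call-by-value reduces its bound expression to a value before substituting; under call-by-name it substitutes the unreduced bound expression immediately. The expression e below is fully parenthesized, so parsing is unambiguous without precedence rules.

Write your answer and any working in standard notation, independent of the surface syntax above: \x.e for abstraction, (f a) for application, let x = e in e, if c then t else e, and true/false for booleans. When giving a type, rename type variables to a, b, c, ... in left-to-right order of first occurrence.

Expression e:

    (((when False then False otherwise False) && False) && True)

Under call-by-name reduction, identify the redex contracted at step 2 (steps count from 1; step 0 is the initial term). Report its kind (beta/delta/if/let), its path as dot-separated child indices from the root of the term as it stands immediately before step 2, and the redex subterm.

Answer: delta at 0 : (false && false)

Derivation:
step 0: (((if false then false else false) && false) && true)
step 1: [if@0.0] ((false && false) && true)
step 2: [delta@0] (false && true)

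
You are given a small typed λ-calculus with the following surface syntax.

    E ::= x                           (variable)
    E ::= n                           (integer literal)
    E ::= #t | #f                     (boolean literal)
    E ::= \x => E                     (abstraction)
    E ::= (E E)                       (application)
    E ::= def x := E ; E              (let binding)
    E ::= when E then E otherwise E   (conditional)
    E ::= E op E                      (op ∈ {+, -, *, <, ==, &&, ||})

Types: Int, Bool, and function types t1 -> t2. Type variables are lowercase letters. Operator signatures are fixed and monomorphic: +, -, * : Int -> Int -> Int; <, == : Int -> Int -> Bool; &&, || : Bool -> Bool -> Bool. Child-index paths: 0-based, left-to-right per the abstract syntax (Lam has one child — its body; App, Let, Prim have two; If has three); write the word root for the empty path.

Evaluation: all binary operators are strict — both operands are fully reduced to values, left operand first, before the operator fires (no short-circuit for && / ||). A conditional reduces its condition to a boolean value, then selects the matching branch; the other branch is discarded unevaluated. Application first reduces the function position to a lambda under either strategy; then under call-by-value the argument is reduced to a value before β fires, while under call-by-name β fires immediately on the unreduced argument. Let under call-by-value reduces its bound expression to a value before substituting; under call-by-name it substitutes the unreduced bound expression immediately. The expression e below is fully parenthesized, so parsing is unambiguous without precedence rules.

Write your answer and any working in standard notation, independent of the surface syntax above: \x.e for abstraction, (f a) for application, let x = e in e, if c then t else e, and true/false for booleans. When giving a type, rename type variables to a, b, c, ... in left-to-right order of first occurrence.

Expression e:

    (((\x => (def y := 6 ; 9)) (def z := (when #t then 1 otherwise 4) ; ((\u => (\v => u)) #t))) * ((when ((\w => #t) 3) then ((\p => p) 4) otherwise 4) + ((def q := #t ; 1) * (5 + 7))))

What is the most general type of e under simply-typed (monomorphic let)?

Answer: Int

Trace:
let y : Int
\x._ : a -> Int
  unify Bool ~ Bool
  unify Int ~ Int
let z : Int
u : b
\v._ : c -> b
\u._ : b -> c -> b
  unify b -> c -> b ~ Bool -> d
  unify b ~ Bool
  unify c -> Bool ~ d
_ _ : c -> Bool
  unify a -> Int ~ (c -> Bool) -> e
  unify a ~ c -> Bool
  unify Int ~ e
_ _ : Int
  unify Int ~ Int
\w._ : f -> Bool
  unify f -> Bool ~ Int -> g
  unify f ~ Int
  unify Bool ~ g
_ _ : Bool
  unify Bool ~ Bool
p : h
\p._ : h -> h
  unify h -> h ~ Int -> i
  unify h ~ Int
  unify Int ~ i
_ _ : Int
  unify Int ~ Int
  unify Int ~ Int
let q : Bool
  unify Int ~ Int
  unify Int ~ Int
  unify Int ~ Int
  unify Int ~ Int
  unify Int ~ Int
  unify Int ~ Int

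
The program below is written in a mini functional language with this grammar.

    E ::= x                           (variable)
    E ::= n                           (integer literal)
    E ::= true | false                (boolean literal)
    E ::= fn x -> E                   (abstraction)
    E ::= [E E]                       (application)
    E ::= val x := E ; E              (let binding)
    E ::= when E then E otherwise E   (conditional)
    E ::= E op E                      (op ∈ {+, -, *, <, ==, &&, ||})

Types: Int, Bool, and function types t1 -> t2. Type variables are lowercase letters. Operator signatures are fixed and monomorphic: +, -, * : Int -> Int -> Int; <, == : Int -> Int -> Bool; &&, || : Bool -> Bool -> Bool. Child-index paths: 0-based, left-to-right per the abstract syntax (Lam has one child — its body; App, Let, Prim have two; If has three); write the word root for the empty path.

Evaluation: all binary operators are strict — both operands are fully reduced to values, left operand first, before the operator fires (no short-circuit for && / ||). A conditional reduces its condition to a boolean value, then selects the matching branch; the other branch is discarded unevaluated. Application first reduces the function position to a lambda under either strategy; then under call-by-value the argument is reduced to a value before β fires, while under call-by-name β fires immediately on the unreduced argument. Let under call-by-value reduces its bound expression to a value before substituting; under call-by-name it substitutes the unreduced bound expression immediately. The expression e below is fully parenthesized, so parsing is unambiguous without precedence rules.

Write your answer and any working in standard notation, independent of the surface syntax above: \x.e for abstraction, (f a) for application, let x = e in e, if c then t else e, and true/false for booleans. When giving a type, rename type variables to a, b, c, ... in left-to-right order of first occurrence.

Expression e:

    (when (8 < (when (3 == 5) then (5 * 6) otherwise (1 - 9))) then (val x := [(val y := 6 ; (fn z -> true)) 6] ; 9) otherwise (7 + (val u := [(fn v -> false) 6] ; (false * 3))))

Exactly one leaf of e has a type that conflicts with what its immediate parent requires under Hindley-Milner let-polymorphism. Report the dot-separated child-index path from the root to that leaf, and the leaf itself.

Answer: 2.1.1.0 : false

Working:
  unify Int ~ Int
  unify Int ~ Int
  unify Int ~ Int
  unify Bool ~ Bool
  unify Int ~ Int
  unify Int ~ Int
  unify Int ~ Int
  unify Int ~ Int
  unify Int ~ Int
  unify Int ~ Int
  unify Bool ~ Bool
let y : Int
\z._ : a -> Bool
  unify a -> Bool ~ Int -> b
  unify a ~ Int
  unify Bool ~ b
_ _ : Bool
let x : Bool
  unify Int ~ Int
\v._ : c -> Bool
  unify c -> Bool ~ Int -> d
  unify c ~ Int
  unify Bool ~ d
_ _ : Bool
let u : Bool
  unify Bool ~ Int
  FAIL: mismatch Bool ~ Int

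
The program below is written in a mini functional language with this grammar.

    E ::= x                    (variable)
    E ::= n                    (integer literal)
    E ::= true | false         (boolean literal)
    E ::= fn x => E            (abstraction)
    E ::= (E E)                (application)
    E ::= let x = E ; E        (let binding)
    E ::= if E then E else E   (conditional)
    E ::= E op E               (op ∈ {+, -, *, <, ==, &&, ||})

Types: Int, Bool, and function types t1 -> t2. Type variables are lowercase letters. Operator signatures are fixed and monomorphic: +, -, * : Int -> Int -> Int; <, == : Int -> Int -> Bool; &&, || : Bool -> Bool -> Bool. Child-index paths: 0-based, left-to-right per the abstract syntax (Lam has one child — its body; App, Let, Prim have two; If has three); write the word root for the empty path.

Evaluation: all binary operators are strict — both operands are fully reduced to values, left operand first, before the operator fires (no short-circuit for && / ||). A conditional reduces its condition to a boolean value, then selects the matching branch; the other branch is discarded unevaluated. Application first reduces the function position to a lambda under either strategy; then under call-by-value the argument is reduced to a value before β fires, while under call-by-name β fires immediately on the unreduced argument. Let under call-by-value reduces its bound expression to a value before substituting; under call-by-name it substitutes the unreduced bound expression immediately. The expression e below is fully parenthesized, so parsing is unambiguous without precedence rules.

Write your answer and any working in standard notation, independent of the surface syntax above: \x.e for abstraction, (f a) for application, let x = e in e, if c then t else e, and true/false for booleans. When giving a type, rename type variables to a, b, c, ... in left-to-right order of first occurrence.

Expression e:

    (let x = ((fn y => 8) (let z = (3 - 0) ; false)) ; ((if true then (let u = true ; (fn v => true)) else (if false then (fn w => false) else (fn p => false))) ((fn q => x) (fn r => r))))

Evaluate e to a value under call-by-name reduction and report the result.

Derivation:
step 0: (let x = ((\y.8) (let z = (3 - 0) in false)) in ((if true then (let u = true in (\v.true)) else (if false then (\w.false) else (\p.false))) ((\q.x) (\r.r))))
step 1: [let@root] ((if true then (let u = true in (\v.true)) else (if false then (\w.false) else (\p.false))) ((\q.((\y.8) (let z = (3 - 0) in false))) (\r.r)))
step 2: [if@0] ((let u = true in (\v.true)) ((\q.((\y.8) (let z = (3 - 0) in false))) (\r.r)))
step 3: [let@0] ((\v.true) ((\q.((\y.8) (let z = (3 - 0) in false))) (\r.r)))
step 4: [beta@root] true

Answer: true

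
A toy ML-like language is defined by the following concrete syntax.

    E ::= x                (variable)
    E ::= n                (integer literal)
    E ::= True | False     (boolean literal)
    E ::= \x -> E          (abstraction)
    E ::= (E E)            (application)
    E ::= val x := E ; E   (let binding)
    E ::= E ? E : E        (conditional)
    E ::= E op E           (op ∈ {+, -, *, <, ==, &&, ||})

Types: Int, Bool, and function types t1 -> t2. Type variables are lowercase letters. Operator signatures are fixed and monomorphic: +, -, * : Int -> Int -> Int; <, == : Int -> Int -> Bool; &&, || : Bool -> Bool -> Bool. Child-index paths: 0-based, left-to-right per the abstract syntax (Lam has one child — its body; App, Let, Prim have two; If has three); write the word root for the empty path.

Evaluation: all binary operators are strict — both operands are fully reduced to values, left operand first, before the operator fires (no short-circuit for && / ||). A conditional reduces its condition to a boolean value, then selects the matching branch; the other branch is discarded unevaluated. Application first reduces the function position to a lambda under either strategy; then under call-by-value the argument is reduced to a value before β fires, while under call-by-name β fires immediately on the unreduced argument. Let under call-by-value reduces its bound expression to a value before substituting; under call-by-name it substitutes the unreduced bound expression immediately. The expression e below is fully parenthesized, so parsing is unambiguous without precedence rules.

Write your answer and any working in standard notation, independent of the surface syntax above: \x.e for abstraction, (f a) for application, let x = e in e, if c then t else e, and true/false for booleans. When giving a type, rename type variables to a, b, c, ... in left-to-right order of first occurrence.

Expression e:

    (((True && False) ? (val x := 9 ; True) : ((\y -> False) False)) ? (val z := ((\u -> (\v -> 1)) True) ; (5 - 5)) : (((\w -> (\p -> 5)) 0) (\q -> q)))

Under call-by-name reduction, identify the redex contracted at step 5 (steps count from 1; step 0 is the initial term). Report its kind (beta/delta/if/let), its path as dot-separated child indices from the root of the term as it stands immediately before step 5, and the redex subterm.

Trace:
step 0: (if (if (true && false) then (let x = 9 in true) else ((\y.false) false)) then (let z = ((\u.(\v.1)) true) in (5 - 5)) else (((\w.(\p.5)) 0) (\q.q)))
step 1: [delta@0.0] (if (if false then (let x = 9 in true) else ((\y.false) false)) then (let z = ((\u.(\v.1)) true) in (5 - 5)) else (((\w.(\p.5)) 0) (\q.q)))
step 2: [if@0] (if ((\y.false) false) then (let z = ((\u.(\v.1)) true) in (5 - 5)) else (((\w.(\p.5)) 0) (\q.q)))
step 3: [beta@0] (if false then (let z = ((\u.(\v.1)) true) in (5 - 5)) else (((\w.(\p.5)) 0) (\q.q)))
step 4: [if@root] (((\w.(\p.5)) 0) (\q.q))
step 5: [beta@0] ((\p.5) (\q.q))

Answer: beta at 0 : ((\w.(\p.5)) 0)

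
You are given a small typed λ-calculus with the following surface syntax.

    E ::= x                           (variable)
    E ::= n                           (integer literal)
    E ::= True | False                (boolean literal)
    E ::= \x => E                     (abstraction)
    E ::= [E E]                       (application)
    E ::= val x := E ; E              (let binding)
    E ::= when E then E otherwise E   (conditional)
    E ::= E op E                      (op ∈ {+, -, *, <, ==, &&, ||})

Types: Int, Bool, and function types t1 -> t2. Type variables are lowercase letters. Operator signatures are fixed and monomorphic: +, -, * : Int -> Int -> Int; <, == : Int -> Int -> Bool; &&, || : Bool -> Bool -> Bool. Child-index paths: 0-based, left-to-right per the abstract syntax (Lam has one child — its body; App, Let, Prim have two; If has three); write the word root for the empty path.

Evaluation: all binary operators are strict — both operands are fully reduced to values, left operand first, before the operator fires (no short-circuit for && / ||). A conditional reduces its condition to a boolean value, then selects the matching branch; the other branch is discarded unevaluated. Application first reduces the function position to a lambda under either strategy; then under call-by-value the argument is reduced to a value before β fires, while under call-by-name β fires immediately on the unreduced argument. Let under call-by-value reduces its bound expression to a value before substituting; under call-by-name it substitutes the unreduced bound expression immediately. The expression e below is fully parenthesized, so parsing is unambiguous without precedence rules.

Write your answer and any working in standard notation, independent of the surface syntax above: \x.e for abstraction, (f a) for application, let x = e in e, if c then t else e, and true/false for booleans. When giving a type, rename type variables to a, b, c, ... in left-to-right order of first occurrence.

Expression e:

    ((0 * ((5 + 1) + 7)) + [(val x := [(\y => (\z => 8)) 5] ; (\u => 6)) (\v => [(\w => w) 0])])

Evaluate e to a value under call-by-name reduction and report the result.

Derivation:
step 0: ((0 * ((5 + 1) + 7)) + ((let x = ((\y.(\z.8)) 5) in (\u.6)) (\v.((\w.w) 0))))
step 1: [delta@0.1.0] ((0 * (6 + 7)) + ((let x = ((\y.(\z.8)) 5) in (\u.6)) (\v.((\w.w) 0))))
step 2: [delta@0.1] ((0 * 13) + ((let x = ((\y.(\z.8)) 5) in (\u.6)) (\v.((\w.w) 0))))
step 3: [delta@0] (0 + ((let x = ((\y.(\z.8)) 5) in (\u.6)) (\v.((\w.w) 0))))
step 4: [let@1.0] (0 + ((\u.6) (\v.((\w.w) 0))))
step 5: [beta@1] (0 + 6)
step 6: [delta@root] 6

Answer: 6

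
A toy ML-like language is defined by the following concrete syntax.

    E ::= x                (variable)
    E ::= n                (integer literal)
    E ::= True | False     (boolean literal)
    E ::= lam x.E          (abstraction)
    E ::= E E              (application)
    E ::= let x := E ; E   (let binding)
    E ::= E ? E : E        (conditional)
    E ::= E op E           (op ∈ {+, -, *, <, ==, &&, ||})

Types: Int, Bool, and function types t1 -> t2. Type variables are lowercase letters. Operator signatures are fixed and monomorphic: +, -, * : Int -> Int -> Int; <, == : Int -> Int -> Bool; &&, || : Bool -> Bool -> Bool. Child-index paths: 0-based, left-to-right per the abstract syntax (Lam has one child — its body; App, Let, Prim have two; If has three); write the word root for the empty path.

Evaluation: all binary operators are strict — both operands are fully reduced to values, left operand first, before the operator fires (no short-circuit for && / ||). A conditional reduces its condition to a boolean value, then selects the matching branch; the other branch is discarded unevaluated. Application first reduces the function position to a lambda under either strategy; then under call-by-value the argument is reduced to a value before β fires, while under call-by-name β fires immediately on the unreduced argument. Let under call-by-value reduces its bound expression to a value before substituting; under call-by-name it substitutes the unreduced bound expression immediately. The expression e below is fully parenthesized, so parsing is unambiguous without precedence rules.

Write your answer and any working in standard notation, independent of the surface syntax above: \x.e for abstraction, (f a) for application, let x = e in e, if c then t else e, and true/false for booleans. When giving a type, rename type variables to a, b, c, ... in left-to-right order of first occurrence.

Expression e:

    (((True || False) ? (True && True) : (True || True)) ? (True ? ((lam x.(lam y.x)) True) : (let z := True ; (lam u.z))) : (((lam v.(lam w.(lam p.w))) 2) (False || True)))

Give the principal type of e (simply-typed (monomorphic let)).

Answer: a -> Bool

Working:
  unify Bool ~ Bool
  unify Bool ~ Bool
  unify Bool ~ Bool
  unify Bool ~ Bool
  unify Bool ~ Bool
  unify Bool ~ Bool
  unify Bool ~ Bool
  unify Bool ~ Bool
  unify Bool ~ Bool
  unify Bool ~ Bool
x : a
\y._ : b -> a
\x._ : a -> b -> a
  unify a -> b -> a ~ Bool -> c
  unify a ~ Bool
  unify b -> Bool ~ c
_ _ : b -> Bool
let z : Bool
z : Bool
\u._ : d -> Bool
  unify b -> Bool ~ d -> Bool
  unify b ~ d
  unify Bool ~ Bool
w : f
\p._ : g -> f
\w._ : f -> g -> f
\v._ : e -> f -> g -> f
  unify e -> f -> g -> f ~ Int -> h
  unify e ~ Int
  unify f -> g -> f ~ h
_ _ : f -> g -> f
  unify Bool ~ Bool
  unify Bool ~ Bool
  unify f -> g -> f ~ Bool -> i
  unify f ~ Bool
  unify g -> Bool ~ i
_ _ : g -> Bool
  unify d -> Bool ~ g -> Bool
  unify d ~ g
  unify Bool ~ Bool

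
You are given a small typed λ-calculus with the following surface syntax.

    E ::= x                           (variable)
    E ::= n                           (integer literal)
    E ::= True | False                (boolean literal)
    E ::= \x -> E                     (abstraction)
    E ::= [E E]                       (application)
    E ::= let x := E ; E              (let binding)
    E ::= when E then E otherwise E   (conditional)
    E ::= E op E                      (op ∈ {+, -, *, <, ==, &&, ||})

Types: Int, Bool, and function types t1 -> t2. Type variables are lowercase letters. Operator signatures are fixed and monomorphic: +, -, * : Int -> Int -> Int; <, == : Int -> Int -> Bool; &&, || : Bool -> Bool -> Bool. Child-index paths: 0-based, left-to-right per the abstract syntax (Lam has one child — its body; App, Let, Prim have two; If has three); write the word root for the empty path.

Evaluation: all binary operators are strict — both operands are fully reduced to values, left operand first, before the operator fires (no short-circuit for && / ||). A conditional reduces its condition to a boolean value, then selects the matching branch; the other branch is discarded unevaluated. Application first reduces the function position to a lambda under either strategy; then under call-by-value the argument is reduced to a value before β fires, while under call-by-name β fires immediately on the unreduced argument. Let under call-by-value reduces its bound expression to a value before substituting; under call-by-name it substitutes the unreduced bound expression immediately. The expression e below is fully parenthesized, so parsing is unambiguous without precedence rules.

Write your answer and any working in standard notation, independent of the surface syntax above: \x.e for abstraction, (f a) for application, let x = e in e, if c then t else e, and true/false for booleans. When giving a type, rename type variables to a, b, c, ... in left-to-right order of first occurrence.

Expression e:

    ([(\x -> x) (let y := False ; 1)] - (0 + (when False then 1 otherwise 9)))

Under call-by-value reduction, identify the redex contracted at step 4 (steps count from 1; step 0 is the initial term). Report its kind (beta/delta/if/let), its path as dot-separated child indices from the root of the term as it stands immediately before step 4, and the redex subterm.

Answer: delta at 1 : (0 + 9)

Derivation:
step 0: (((\x.x) (let y = false in 1)) - (0 + (if false then 1 else 9)))
step 1: [let@0.1] (((\x.x) 1) - (0 + (if false then 1 else 9)))
step 2: [beta@0] (1 - (0 + (if false then 1 else 9)))
step 3: [if@1.1] (1 - (0 + 9))
step 4: [delta@1] (1 - 9)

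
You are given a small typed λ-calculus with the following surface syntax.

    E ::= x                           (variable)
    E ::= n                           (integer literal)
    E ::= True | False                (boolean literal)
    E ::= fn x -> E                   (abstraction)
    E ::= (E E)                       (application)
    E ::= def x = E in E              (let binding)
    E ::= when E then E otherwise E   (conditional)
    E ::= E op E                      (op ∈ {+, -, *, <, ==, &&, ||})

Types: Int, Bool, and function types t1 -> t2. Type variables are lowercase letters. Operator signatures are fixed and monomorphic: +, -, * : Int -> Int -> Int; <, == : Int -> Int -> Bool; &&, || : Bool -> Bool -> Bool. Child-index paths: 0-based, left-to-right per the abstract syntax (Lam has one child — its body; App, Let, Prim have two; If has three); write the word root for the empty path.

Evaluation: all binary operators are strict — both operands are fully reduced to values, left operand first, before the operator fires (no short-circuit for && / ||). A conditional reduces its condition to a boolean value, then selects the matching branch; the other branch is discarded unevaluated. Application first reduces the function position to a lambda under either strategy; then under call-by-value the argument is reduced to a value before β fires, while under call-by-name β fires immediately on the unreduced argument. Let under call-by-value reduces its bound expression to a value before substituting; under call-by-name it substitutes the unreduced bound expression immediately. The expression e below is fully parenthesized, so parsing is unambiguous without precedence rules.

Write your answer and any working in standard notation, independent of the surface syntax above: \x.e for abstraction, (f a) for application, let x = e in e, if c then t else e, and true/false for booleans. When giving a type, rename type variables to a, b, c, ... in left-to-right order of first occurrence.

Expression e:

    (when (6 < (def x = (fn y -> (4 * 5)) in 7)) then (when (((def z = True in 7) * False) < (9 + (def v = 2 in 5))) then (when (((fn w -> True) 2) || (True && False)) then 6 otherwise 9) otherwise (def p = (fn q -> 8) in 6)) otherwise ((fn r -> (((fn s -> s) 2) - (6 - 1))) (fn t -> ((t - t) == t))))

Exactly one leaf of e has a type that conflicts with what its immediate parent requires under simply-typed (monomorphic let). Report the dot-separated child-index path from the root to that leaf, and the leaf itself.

Trace:
  unify Int ~ Int
  unify Int ~ Int
  unify Int ~ Int
\y._ : a -> Int
let x : a -> Int
  unify Int ~ Int
  unify Bool ~ Bool
let z : Bool
  unify Int ~ Int
  unify Bool ~ Int
  FAIL: mismatch Bool ~ Int

Answer: 1.0.0.1 : false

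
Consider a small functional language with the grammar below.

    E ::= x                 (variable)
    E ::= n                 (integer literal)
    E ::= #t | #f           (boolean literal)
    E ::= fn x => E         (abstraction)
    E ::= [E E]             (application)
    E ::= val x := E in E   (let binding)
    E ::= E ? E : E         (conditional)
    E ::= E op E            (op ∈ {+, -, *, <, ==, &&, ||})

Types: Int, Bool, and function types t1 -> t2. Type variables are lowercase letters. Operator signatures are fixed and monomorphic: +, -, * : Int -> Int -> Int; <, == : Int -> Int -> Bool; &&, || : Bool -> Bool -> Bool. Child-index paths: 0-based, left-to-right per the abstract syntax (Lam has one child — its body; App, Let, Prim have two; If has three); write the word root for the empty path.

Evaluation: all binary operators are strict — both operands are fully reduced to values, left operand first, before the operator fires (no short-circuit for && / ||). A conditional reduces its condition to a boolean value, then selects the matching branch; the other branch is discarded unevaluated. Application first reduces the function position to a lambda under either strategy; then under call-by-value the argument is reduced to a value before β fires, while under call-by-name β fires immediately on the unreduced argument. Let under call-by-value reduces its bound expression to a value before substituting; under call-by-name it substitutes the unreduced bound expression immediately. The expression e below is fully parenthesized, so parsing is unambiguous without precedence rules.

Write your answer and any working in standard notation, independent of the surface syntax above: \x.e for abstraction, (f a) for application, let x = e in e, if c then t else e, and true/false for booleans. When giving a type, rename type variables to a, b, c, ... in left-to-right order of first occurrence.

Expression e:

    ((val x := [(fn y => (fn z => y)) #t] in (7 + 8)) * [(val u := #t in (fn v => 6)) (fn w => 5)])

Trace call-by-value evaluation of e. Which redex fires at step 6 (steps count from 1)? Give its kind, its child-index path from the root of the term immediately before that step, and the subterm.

Answer: delta at root : (15 * 6)

Derivation:
step 0: ((let x = ((\y.(\z.y)) true) in (7 + 8)) * ((let u = true in (\v.6)) (\w.5)))
step 1: [beta@0.0] ((let x = (\z.true) in (7 + 8)) * ((let u = true in (\v.6)) (\w.5)))
step 2: [let@0] ((7 + 8) * ((let u = true in (\v.6)) (\w.5)))
step 3: [delta@0] (15 * ((let u = true in (\v.6)) (\w.5)))
step 4: [let@1.0] (15 * ((\v.6) (\w.5)))
step 5: [beta@1] (15 * 6)
step 6: [delta@root] 90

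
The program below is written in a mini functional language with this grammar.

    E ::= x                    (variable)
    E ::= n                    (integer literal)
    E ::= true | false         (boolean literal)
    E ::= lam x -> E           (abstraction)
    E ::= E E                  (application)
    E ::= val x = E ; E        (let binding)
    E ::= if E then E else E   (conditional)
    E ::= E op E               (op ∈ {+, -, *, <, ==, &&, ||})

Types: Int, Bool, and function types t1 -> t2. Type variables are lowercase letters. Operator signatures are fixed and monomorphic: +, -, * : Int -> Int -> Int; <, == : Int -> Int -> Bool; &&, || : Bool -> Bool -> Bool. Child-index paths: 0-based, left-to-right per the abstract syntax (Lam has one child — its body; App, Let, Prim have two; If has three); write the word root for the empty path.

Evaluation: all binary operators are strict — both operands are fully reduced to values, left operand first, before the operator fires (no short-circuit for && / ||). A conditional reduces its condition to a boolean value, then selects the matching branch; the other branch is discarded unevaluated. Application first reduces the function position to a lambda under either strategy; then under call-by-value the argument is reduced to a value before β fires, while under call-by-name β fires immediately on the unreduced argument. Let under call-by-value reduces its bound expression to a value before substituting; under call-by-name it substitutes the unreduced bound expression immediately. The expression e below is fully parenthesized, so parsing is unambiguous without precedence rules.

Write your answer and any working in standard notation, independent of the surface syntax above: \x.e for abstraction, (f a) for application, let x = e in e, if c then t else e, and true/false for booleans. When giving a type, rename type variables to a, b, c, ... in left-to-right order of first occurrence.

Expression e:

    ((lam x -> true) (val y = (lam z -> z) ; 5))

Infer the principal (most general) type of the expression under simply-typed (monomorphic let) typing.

Trace:
\x._ : a -> Bool
z : b
\z._ : b -> b
let y : b -> b
  unify a -> Bool ~ Int -> c
  unify a ~ Int
  unify Bool ~ c
_ _ : Bool

Answer: Bool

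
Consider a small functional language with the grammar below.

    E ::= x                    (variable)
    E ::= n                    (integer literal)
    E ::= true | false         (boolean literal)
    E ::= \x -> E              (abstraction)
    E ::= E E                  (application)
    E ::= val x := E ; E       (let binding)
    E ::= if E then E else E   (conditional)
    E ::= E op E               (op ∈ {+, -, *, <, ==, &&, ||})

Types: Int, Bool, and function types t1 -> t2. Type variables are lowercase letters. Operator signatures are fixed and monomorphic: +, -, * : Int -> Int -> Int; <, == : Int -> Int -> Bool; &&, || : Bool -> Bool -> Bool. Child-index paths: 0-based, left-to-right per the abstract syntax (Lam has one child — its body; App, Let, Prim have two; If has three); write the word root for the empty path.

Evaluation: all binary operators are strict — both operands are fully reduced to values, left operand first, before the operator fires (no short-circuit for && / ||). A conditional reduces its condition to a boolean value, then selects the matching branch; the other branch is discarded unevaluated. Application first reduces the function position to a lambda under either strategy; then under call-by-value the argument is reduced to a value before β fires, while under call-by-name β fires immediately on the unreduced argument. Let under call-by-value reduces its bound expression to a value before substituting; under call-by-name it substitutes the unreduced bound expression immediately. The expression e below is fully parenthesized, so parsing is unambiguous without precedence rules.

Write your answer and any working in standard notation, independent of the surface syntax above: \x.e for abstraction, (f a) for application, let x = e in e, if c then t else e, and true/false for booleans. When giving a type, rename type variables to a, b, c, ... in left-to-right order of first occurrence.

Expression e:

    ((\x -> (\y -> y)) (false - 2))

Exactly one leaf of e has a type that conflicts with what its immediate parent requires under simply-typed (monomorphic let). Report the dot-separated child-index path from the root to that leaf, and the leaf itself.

Answer: 1.0 : false

Working:
y : b
\y._ : b -> b
\x._ : a -> b -> b
  unify Bool ~ Int
  FAIL: mismatch Bool ~ Int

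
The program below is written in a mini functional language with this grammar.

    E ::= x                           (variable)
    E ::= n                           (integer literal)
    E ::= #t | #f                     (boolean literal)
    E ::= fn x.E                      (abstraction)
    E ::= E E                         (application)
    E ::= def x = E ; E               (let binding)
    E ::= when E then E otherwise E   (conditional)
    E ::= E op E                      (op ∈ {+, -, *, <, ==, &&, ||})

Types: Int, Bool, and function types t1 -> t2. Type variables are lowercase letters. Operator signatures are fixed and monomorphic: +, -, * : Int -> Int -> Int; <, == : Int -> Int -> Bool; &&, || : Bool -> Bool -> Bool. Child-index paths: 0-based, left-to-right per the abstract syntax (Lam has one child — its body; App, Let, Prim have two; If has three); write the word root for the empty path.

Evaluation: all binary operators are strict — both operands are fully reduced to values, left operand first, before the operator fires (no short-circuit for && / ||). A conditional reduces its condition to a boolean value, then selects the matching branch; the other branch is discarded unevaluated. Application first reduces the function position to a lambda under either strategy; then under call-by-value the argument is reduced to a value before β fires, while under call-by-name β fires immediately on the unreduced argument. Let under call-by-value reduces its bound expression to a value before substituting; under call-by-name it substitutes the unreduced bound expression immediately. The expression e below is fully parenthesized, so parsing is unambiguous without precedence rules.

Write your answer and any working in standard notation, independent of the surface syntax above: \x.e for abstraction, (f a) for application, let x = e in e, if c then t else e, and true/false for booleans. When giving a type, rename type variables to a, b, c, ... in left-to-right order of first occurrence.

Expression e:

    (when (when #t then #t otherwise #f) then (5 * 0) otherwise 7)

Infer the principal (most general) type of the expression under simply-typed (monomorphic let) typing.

Working:
  unify Bool ~ Bool
  unify Bool ~ Bool
  unify Bool ~ Bool
  unify Int ~ Int
  unify Int ~ Int
  unify Int ~ Int

Answer: Int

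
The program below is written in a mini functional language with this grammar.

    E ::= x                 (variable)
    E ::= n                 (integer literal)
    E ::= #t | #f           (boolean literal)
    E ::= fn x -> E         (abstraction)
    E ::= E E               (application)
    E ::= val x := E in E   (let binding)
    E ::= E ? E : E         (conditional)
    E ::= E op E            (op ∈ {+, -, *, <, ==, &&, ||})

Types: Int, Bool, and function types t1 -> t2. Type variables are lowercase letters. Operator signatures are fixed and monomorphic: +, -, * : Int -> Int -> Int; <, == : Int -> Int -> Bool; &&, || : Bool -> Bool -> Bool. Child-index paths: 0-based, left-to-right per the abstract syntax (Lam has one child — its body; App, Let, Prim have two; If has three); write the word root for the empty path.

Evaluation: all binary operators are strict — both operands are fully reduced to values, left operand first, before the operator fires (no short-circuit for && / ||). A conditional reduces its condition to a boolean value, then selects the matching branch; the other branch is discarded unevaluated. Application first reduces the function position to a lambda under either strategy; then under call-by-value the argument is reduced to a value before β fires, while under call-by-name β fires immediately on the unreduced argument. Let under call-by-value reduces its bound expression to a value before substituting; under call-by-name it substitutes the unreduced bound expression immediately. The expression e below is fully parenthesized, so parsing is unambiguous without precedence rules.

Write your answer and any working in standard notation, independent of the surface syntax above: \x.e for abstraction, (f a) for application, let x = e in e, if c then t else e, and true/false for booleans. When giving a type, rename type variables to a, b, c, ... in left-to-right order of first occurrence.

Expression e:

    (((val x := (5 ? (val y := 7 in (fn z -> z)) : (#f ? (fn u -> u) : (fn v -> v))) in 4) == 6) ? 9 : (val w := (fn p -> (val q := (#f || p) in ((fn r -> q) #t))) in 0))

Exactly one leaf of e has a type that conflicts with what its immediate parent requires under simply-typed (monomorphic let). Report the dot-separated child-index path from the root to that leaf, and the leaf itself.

Trace:
  unify Int ~ Bool
  FAIL: mismatch Int ~ Bool

Answer: 0.0.0.0 : 5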